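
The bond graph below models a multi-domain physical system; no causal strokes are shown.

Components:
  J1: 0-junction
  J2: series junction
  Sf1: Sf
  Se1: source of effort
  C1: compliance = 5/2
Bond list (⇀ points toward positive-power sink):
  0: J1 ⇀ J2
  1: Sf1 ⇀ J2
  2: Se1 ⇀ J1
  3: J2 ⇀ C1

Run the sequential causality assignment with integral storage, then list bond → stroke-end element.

#1 stroke→Sf1  (Sf1 fixes flow; stroke at Sf1)
#2 stroke→J1  (Se1 (Se) sets effort on bond)
#0 stroke→J2  (common-e at J1 fixed by 2)
#3 stroke→J2  (common-f at J2 fixed by 1)

β0 stroke at J2
β1 stroke at Sf1
β2 stroke at J1
β3 stroke at J2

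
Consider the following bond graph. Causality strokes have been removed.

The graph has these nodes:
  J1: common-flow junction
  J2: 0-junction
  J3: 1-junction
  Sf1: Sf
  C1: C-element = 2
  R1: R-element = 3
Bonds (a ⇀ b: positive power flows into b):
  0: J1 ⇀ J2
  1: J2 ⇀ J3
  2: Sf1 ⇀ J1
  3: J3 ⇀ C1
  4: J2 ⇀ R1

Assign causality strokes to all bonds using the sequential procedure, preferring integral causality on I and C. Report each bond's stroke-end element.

β2 stroke→Sf1  (Sf1 fixes flow; stroke at Sf1)
β0 stroke→J1  (1-jn J1 has f-setter on 2)
β3 stroke→J3  (prefer integral on C1)
β1 stroke→J2  (only one flow-in slot at J3)
β4 stroke→R1  (0-jn J2 has e-setter on 1)

b0 →J1
b1 →J2
b2 →Sf1
b3 →J3
b4 →R1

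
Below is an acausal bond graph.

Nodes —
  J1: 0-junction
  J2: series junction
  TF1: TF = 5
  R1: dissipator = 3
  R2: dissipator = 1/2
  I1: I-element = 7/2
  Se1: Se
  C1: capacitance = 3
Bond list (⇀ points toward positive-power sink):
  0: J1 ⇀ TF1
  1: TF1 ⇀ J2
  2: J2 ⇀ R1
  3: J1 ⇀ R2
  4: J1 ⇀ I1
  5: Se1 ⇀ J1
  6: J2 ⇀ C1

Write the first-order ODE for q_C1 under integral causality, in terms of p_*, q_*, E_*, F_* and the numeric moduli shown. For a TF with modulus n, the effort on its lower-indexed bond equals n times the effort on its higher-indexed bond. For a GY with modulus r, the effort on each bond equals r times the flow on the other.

bond 5 |J1  (Se1 (Se) sets effort on bond)
bond 0 |TF1  (0-jn J1 has e-setter on 5)
bond 3 |R2  (J1 effort already set via bond 5)
bond 4 |I1  (0-jn J1 has e-setter on 5)
bond 1 |J2  (TF TF1: opposite of bond 0)
bond 6 |J2  (C1 outputs effort q/C1)
bond 2 |R1  (J2: last free bond brings flow in)

dq_C1/dt = E_Se1/15 - q_C1/9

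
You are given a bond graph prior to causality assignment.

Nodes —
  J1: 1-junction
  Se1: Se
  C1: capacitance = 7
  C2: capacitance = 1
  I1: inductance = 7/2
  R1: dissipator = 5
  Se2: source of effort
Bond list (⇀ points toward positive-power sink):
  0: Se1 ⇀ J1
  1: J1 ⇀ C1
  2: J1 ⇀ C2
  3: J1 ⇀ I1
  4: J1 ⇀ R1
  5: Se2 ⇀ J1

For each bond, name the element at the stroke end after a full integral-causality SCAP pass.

b0 →J1  (Se1 fixes effort; stroke away)
b5 →J1  (Se2 (Se) sets effort on bond)
b1 →J1  (C1 integral (e out))
b2 →J1  (C2 integral (e out))
b3 →I1  (prefer integral on I1)
b4 →J1  (1-jn J1 has f-setter on 3)

bond 0 stroke at J1
bond 1 stroke at J1
bond 2 stroke at J1
bond 3 stroke at I1
bond 4 stroke at J1
bond 5 stroke at J1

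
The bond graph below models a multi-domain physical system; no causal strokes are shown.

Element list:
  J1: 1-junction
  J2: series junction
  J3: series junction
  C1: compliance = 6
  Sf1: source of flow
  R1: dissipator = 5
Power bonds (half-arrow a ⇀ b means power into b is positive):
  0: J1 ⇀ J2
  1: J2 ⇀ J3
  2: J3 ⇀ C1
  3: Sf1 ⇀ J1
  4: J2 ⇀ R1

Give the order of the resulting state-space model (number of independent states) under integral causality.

1  (C1 all integral)

β3 →Sf1  (Sf1 fixes flow; stroke at Sf1)
β0 →J1  (common-f at J1 fixed by 3)
β1 →J2  (1-jn J2 has f-setter on 0)
β4 →J2  (common-f at J2 fixed by 0)
β2 →J3  (J3 flow already set via bond 1)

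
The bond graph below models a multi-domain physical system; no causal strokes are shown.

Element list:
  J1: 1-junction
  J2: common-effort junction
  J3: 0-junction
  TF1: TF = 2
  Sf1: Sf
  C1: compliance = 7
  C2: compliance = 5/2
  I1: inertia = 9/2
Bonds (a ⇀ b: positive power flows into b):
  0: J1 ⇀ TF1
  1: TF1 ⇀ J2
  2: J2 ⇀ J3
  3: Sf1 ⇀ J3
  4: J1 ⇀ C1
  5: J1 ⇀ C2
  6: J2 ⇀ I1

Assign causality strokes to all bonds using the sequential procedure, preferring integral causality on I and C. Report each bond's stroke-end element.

#0 stroke at TF1
#1 stroke at J2
#2 stroke at J3
#3 stroke at Sf1
#4 stroke at J1
#5 stroke at J1
#6 stroke at I1

b3 →Sf1  (Sf1 (Sf) sets flow on bond)
b2 →J3  (closing 0-jn rule on J3)
b4 →J1  (C1 outputs effort q/C1)
b5 →J1  (prefer integral on C2)
b0 →TF1  (J1 needs exactly one f-in)
b1 →J2  (TF1 one-in-one-out from 0)
b6 →I1  (0-jn J2 has e-setter on 1)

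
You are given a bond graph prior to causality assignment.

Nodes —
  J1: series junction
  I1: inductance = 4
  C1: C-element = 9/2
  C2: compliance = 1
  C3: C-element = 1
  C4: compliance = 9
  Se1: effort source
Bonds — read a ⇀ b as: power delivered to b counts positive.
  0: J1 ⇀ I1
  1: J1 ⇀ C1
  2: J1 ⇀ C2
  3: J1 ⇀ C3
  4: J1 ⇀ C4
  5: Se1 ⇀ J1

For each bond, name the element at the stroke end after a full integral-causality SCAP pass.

β0 →I1
β1 →J1
β2 →J1
β3 →J1
β4 →J1
β5 →J1

#5 stroke at J1  (Se1 (Se) sets effort on bond)
#0 stroke at I1  (prefer integral on I1)
#1 stroke at J1  (J1 flow already set via bond 0)
#2 stroke at J1  (J1 flow already set via bond 0)
#3 stroke at J1  (J1: bond 0 brought flow, rest push out)
#4 stroke at J1  (1-jn J1 has f-setter on 0)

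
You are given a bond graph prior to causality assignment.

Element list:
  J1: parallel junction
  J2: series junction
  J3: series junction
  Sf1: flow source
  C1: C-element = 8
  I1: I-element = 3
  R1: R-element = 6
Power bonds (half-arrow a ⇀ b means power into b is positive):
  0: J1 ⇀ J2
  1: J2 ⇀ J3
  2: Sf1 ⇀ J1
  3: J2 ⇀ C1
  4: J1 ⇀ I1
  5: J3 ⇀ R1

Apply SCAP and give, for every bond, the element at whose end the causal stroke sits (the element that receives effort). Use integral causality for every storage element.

#0 |J1
#1 |J2
#2 |Sf1
#3 |J2
#4 |I1
#5 |J3

β2 |Sf1  (source Sf1 imposes f)
β3 |J2  (C1 integral (e out))
β4 |I1  (prefer integral on I1)
β0 |J1  (J1 needs exactly one e-in)
β1 |J2  (common-f at J2 fixed by 0)
β5 |J3  (1-jn J3 has f-setter on 1)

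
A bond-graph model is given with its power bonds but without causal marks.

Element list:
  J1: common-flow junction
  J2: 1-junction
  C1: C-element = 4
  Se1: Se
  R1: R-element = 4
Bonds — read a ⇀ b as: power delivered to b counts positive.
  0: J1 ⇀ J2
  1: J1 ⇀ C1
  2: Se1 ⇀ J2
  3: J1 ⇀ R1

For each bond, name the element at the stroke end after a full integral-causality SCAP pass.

#0 →J1
#1 →J1
#2 →J2
#3 →R1

β2 stroke→J2  (Se1 fixes effort; stroke away)
β0 stroke→J1  (closing 1-jn rule on J2)
β1 stroke→J1  (C1: C, integral causality)
β3 stroke→R1  (J1: last free bond brings flow in)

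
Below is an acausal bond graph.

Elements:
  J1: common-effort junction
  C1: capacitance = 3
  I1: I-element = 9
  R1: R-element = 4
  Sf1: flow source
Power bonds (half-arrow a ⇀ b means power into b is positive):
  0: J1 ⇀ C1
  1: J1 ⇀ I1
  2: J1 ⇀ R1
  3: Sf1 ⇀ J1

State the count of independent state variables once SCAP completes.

2  (C1, I1 all integral)

b3 stroke at Sf1  (Sf1: flow source, stroke at near end)
b0 stroke at J1  (C1: C, integral causality)
b1 stroke at I1  (J1 effort already set via bond 0)
b2 stroke at R1  (J1: bond 0 brought effort, rest push out)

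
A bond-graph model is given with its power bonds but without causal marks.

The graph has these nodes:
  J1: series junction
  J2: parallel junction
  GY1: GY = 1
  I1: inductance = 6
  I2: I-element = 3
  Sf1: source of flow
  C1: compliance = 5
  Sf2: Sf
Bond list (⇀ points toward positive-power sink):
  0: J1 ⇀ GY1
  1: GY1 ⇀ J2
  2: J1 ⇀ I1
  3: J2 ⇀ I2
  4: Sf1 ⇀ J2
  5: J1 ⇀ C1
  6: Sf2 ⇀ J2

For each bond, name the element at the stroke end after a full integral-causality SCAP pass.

b4 |Sf1  (Sf1 (Sf) sets flow on bond)
b6 |Sf2  (Sf2 (Sf) sets flow on bond)
b2 |I1  (prefer integral on I1)
b0 |J1  (J1 flow already set via bond 2)
b5 |J1  (common-f at J1 fixed by 2)
b1 |J2  (GY GY1: same side as bond 0)
b3 |I2  (J2 effort already set via bond 1)

bond 0 stroke→J1
bond 1 stroke→J2
bond 2 stroke→I1
bond 3 stroke→I2
bond 4 stroke→Sf1
bond 5 stroke→J1
bond 6 stroke→Sf2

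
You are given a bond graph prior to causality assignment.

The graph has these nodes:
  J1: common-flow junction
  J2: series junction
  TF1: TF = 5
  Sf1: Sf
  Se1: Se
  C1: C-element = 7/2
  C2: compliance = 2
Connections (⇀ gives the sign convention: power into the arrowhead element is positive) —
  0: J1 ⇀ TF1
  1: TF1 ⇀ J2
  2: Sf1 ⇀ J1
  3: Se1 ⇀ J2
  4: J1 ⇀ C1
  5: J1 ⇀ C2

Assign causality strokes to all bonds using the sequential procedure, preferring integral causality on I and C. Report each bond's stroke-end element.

#2 stroke→Sf1  (source Sf1 imposes f)
#3 stroke→J2  (Se1 (Se) sets effort on bond)
#0 stroke→J1  (J1 flow already set via bond 2)
#4 stroke→J1  (J1: bond 2 brought flow, rest push out)
#5 stroke→J1  (1-jn J1 has f-setter on 2)
#1 stroke→TF1  (only one flow-in slot at J2)

bond 0 stroke at J1
bond 1 stroke at TF1
bond 2 stroke at Sf1
bond 3 stroke at J2
bond 4 stroke at J1
bond 5 stroke at J1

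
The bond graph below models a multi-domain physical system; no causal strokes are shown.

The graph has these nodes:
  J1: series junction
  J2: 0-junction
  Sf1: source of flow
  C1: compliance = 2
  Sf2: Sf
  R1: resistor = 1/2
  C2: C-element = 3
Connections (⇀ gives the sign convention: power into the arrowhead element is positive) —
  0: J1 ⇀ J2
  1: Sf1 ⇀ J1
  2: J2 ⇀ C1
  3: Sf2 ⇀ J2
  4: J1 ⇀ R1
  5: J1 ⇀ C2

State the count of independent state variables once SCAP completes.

#1 →Sf1  (Sf1 (Sf) sets flow on bond)
#3 →Sf2  (Sf2: flow source, stroke at near end)
#0 →J1  (J1 flow already set via bond 1)
#4 →J1  (common-f at J1 fixed by 1)
#5 →J1  (1-jn J1 has f-setter on 1)
#2 →J2  (J2: last free bond brings effort in)

2  (C1, C2 all integral)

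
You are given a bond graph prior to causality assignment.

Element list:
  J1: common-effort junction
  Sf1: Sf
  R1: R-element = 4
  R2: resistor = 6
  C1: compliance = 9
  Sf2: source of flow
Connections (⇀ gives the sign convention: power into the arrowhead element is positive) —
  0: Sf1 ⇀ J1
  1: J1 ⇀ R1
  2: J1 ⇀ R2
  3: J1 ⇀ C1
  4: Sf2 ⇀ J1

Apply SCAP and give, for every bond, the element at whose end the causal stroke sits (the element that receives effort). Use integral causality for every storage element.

b0 stroke at Sf1  (Sf1: flow source, stroke at near end)
b4 stroke at Sf2  (Sf2: flow source, stroke at near end)
b3 stroke at J1  (prefer integral on C1)
b1 stroke at R1  (J1 effort already set via bond 3)
b2 stroke at R2  (common-e at J1 fixed by 3)

#0 stroke→Sf1
#1 stroke→R1
#2 stroke→R2
#3 stroke→J1
#4 stroke→Sf2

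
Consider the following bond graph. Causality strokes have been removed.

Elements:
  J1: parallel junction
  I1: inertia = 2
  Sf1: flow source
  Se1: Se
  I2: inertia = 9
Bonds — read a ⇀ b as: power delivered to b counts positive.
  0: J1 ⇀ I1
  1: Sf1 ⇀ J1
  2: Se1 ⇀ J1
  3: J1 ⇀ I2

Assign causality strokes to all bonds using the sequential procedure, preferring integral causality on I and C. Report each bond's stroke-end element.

b1 stroke at Sf1  (Sf1: flow source, stroke at near end)
b2 stroke at J1  (source Se1 imposes e)
b0 stroke at I1  (J1: bond 2 brought effort, rest push out)
b3 stroke at I2  (0-jn J1 has e-setter on 2)

b0 stroke at I1
b1 stroke at Sf1
b2 stroke at J1
b3 stroke at I2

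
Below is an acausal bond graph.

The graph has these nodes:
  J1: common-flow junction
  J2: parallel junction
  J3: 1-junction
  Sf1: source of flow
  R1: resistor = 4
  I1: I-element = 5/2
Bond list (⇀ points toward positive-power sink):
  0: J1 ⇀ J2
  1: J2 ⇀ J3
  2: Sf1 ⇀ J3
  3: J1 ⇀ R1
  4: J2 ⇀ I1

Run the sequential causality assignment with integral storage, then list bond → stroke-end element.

bond 0 |J2
bond 1 |J3
bond 2 |Sf1
bond 3 |J1
bond 4 |I1

#2 stroke→Sf1  (Sf1: flow source, stroke at near end)
#1 stroke→J3  (J3: bond 2 brought flow, rest push out)
#4 stroke→I1  (I1 integral (f out))
#0 stroke→J2  (closing 0-jn rule on J2)
#3 stroke→J1  (1-jn J1 has f-setter on 0)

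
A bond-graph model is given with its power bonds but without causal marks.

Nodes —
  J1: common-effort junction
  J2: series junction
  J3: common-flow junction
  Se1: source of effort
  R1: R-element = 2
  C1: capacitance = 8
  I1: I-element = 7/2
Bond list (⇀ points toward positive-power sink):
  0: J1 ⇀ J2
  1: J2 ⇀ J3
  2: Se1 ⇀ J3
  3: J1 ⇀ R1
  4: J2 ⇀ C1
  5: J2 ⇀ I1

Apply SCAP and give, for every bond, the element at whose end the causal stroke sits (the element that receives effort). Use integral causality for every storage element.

bond 2 |J3  (Se1: effort source, stroke at far end)
bond 1 |J2  (J3 needs exactly one f-in)
bond 4 |J2  (C1: C, integral causality)
bond 5 |I1  (I1 outputs flow p/I1)
bond 0 |J2  (J2: bond 5 brought flow, rest push out)
bond 3 |J1  (J1: last free bond brings effort in)

b0 |J2
b1 |J2
b2 |J3
b3 |J1
b4 |J2
b5 |I1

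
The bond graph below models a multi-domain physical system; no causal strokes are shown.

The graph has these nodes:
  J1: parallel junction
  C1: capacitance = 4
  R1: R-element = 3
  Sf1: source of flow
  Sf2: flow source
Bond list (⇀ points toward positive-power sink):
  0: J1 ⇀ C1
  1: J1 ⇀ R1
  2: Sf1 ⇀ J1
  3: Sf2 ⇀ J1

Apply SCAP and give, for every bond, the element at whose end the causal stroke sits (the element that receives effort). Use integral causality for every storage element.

b0 stroke at J1
b1 stroke at R1
b2 stroke at Sf1
b3 stroke at Sf2

#2 stroke→Sf1  (Sf1: flow source, stroke at near end)
#3 stroke→Sf2  (source Sf2 imposes f)
#0 stroke→J1  (C1 outputs effort q/C1)
#1 stroke→R1  (J1: bond 0 brought effort, rest push out)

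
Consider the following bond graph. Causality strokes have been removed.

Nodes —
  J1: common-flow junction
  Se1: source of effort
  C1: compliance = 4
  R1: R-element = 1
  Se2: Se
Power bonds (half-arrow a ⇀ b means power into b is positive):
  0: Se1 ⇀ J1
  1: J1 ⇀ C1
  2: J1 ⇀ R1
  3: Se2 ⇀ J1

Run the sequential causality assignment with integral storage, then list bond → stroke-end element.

#0 |J1  (Se1 (Se) sets effort on bond)
#3 |J1  (Se2 fixes effort; stroke away)
#1 |J1  (C1 outputs effort q/C1)
#2 |R1  (closing 1-jn rule on J1)

bond 0 →J1
bond 1 →J1
bond 2 →R1
bond 3 →J1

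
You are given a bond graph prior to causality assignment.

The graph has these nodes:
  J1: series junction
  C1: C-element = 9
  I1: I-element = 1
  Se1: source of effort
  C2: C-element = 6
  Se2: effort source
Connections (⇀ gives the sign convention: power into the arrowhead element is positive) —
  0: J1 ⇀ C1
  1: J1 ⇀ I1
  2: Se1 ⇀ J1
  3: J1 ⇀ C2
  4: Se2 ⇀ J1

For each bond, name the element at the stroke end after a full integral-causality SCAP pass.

#0 →J1
#1 →I1
#2 →J1
#3 →J1
#4 →J1

#2 stroke at J1  (Se1 (Se) sets effort on bond)
#4 stroke at J1  (Se2 fixes effort; stroke away)
#0 stroke at J1  (C1 integral (e out))
#1 stroke at I1  (I1: I, integral causality)
#3 stroke at J1  (J1: bond 1 brought flow, rest push out)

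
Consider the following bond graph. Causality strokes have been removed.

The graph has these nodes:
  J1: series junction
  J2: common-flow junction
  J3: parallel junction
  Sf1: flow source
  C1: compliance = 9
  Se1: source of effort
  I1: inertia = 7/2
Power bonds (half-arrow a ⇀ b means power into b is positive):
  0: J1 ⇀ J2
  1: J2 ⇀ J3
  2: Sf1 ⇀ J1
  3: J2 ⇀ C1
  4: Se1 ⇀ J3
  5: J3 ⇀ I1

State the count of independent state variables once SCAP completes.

2  (C1, I1 all integral)

β2 stroke at Sf1  (Sf1 (Sf) sets flow on bond)
β4 stroke at J3  (Se1 fixes effort; stroke away)
β0 stroke at J1  (J1 flow already set via bond 2)
β1 stroke at J2  (common-f at J2 fixed by 0)
β3 stroke at J2  (J2: bond 0 brought flow, rest push out)
β5 stroke at I1  (common-e at J3 fixed by 4)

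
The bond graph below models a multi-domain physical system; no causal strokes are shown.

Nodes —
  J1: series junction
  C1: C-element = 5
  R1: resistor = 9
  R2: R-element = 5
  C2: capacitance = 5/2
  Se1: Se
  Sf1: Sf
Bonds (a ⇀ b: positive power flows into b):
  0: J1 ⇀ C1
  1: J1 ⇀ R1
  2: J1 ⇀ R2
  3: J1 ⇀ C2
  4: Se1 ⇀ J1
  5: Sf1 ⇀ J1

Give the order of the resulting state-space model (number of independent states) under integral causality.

b4 stroke at J1  (Se1: effort source, stroke at far end)
b5 stroke at Sf1  (Sf1 (Sf) sets flow on bond)
b0 stroke at J1  (J1 flow already set via bond 5)
b1 stroke at J1  (common-f at J1 fixed by 5)
b2 stroke at J1  (common-f at J1 fixed by 5)
b3 stroke at J1  (1-jn J1 has f-setter on 5)

2  (C1, C2 all integral)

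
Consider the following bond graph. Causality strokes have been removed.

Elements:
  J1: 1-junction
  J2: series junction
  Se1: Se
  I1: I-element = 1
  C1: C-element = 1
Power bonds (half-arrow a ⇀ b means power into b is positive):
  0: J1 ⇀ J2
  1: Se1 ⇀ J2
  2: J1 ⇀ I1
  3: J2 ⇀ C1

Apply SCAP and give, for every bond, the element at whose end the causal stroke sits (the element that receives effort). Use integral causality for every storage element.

b1 stroke at J2  (Se1 fixes effort; stroke away)
b2 stroke at I1  (I1 integral (f out))
b0 stroke at J1  (J1 flow already set via bond 2)
b3 stroke at J2  (1-jn J2 has f-setter on 0)

#0 stroke→J1
#1 stroke→J2
#2 stroke→I1
#3 stroke→J2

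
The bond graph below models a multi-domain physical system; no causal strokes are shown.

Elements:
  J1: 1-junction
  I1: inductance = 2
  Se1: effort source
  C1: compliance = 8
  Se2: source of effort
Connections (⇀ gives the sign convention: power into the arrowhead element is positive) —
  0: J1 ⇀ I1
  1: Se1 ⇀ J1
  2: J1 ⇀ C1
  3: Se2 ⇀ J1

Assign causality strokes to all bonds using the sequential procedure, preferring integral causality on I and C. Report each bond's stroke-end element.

bond 1 →J1  (Se1 fixes effort; stroke away)
bond 3 →J1  (Se2 (Se) sets effort on bond)
bond 0 →I1  (I1: I, integral causality)
bond 2 →J1  (J1 flow already set via bond 0)

b0 stroke→I1
b1 stroke→J1
b2 stroke→J1
b3 stroke→J1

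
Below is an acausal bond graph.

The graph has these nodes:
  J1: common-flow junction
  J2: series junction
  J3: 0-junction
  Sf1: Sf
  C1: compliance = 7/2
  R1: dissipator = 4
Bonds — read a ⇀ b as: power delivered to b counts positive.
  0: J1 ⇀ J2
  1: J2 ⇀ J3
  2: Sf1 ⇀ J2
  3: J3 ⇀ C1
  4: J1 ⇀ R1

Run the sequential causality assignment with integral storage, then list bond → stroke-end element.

β2 →Sf1  (Sf1 fixes flow; stroke at Sf1)
β0 →J2  (1-jn J2 has f-setter on 2)
β1 →J2  (J2: bond 2 brought flow, rest push out)
β3 →J3  (J3: last free bond brings effort in)
β4 →J1  (J1 flow already set via bond 0)

b0 |J2
b1 |J2
b2 |Sf1
b3 |J3
b4 |J1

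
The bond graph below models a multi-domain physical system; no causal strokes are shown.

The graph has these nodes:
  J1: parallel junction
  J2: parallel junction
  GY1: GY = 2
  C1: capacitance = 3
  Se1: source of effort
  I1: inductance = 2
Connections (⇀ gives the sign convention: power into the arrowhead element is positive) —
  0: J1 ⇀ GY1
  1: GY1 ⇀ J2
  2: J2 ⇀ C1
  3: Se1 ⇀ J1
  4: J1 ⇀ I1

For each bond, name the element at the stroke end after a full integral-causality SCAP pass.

β3 →J1  (source Se1 imposes e)
β0 →GY1  (J1: bond 3 brought effort, rest push out)
β4 →I1  (J1: bond 3 brought effort, rest push out)
β1 →GY1  (GY1: gyrator matches bond 0)
β2 →J2  (only one effort-in slot at J2)

#0 |GY1
#1 |GY1
#2 |J2
#3 |J1
#4 |I1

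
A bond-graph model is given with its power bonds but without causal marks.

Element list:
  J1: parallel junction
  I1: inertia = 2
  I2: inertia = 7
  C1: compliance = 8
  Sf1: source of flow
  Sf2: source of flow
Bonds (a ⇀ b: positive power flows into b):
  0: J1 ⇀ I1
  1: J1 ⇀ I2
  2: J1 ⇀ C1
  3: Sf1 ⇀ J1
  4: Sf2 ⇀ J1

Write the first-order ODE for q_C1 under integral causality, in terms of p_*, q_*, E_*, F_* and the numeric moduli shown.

β3 |Sf1  (Sf1 fixes flow; stroke at Sf1)
β4 |Sf2  (Sf2 fixes flow; stroke at Sf2)
β0 |I1  (prefer integral on I1)
β1 |I2  (prefer integral on I2)
β2 |J1  (closing 0-jn rule on J1)

dq_C1/dt = F_Sf1 + F_Sf2 - p_I1/2 - p_I2/7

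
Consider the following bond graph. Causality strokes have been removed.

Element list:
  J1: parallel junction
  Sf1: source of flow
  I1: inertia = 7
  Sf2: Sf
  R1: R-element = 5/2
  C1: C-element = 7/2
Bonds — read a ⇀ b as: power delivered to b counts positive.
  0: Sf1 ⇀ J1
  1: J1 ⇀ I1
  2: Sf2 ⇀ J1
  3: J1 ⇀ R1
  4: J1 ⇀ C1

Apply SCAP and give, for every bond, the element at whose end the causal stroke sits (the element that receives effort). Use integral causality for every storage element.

bond 0 |Sf1
bond 1 |I1
bond 2 |Sf2
bond 3 |R1
bond 4 |J1

b0 stroke at Sf1  (Sf1: flow source, stroke at near end)
b2 stroke at Sf2  (Sf2 fixes flow; stroke at Sf2)
b1 stroke at I1  (I1 outputs flow p/I1)
b4 stroke at J1  (C1 integral (e out))
b3 stroke at R1  (common-e at J1 fixed by 4)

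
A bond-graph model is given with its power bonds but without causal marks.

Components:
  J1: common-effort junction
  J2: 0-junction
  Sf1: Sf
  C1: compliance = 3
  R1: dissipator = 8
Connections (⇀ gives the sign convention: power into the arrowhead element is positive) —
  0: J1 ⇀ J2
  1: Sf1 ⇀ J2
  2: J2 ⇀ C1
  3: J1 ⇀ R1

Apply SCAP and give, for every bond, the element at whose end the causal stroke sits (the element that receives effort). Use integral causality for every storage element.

#0 stroke→J1
#1 stroke→Sf1
#2 stroke→J2
#3 stroke→R1

b1 stroke→Sf1  (Sf1 fixes flow; stroke at Sf1)
b2 stroke→J2  (C1: C, integral causality)
b0 stroke→J1  (0-jn J2 has e-setter on 2)
b3 stroke→R1  (0-jn J1 has e-setter on 0)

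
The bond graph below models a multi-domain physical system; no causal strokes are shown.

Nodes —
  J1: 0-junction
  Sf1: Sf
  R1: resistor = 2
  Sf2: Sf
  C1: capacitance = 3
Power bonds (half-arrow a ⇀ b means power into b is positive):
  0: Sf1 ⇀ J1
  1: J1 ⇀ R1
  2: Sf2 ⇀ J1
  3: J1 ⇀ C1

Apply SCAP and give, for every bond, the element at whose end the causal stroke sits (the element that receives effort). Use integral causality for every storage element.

b0 |Sf1
b1 |R1
b2 |Sf2
b3 |J1

β0 |Sf1  (source Sf1 imposes f)
β2 |Sf2  (Sf2: flow source, stroke at near end)
β3 |J1  (prefer integral on C1)
β1 |R1  (common-e at J1 fixed by 3)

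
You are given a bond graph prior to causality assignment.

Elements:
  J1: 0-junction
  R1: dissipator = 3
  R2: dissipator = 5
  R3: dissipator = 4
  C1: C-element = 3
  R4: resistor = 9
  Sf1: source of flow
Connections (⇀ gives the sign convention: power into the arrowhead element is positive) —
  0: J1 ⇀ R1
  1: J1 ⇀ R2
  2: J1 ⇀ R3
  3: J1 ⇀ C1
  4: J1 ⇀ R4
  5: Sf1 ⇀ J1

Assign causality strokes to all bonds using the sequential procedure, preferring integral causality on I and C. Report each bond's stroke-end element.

#5 stroke→Sf1  (Sf1 fixes flow; stroke at Sf1)
#3 stroke→J1  (C1 integral (e out))
#0 stroke→R1  (common-e at J1 fixed by 3)
#1 stroke→R2  (J1: bond 3 brought effort, rest push out)
#2 stroke→R3  (J1: bond 3 brought effort, rest push out)
#4 stroke→R4  (J1: bond 3 brought effort, rest push out)

β0 stroke→R1
β1 stroke→R2
β2 stroke→R3
β3 stroke→J1
β4 stroke→R4
β5 stroke→Sf1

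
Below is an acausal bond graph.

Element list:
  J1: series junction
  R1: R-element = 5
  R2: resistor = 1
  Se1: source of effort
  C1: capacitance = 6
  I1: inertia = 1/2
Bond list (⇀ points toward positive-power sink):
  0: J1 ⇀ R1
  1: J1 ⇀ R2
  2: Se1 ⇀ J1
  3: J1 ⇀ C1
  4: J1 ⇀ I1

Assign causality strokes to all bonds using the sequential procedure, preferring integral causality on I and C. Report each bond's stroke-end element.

#0 |J1
#1 |J1
#2 |J1
#3 |J1
#4 |I1

bond 2 |J1  (source Se1 imposes e)
bond 3 |J1  (C1 outputs effort q/C1)
bond 4 |I1  (I1 outputs flow p/I1)
bond 0 |J1  (1-jn J1 has f-setter on 4)
bond 1 |J1  (J1 flow already set via bond 4)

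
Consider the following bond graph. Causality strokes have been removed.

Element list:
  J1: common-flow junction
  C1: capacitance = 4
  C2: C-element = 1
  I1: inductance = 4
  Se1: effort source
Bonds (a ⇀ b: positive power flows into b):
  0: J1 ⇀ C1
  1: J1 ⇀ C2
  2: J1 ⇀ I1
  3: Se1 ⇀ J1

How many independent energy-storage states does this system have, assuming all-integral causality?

3  (C1, C2, I1 all integral)

bond 3 stroke at J1  (Se1: effort source, stroke at far end)
bond 0 stroke at J1  (C1 outputs effort q/C1)
bond 1 stroke at J1  (C2 integral (e out))
bond 2 stroke at I1  (J1: last free bond brings flow in)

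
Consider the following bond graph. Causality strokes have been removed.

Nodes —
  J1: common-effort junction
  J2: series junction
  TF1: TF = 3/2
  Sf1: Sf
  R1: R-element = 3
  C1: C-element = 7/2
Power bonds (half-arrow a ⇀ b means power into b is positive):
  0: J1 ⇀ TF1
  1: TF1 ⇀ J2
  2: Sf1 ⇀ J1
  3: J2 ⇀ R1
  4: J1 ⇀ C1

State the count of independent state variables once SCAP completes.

1  (C1 all integral)

bond 2 stroke at Sf1  (Sf1 (Sf) sets flow on bond)
bond 4 stroke at J1  (C1 integral (e out))
bond 0 stroke at TF1  (J1: bond 4 brought effort, rest push out)
bond 1 stroke at J2  (TF TF1: opposite of bond 0)
bond 3 stroke at R1  (closing 1-jn rule on J2)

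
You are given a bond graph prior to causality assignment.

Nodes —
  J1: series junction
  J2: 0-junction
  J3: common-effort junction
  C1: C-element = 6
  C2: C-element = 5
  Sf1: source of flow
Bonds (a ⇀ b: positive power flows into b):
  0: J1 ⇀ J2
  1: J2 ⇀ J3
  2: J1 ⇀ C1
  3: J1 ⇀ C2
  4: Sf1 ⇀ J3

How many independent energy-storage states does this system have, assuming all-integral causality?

b4 stroke at Sf1  (Sf1 fixes flow; stroke at Sf1)
b1 stroke at J3  (J3: last free bond brings effort in)
b0 stroke at J2  (J2: last free bond brings effort in)
b2 stroke at J1  (common-f at J1 fixed by 0)
b3 stroke at J1  (J1 flow already set via bond 0)

2  (C1, C2 all integral)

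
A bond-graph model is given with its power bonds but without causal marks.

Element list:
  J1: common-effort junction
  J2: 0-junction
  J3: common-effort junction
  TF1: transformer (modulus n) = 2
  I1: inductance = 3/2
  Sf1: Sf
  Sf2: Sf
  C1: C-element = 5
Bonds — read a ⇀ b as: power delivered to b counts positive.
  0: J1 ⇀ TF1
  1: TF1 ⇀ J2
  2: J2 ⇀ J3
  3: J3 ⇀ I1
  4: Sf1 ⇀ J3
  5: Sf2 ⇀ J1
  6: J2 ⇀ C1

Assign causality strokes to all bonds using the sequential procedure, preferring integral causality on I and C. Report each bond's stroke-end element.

b0 |J1
b1 |TF1
b2 |J3
b3 |I1
b4 |Sf1
b5 |Sf2
b6 |J2

β4 stroke at Sf1  (Sf1 fixes flow; stroke at Sf1)
β5 stroke at Sf2  (Sf2 (Sf) sets flow on bond)
β0 stroke at J1  (J1 needs exactly one e-in)
β1 stroke at TF1  (TF1: transformer flips bond 0)
β3 stroke at I1  (I1 outputs flow p/I1)
β2 stroke at J3  (closing 0-jn rule on J3)
β6 stroke at J2  (J2 needs exactly one e-in)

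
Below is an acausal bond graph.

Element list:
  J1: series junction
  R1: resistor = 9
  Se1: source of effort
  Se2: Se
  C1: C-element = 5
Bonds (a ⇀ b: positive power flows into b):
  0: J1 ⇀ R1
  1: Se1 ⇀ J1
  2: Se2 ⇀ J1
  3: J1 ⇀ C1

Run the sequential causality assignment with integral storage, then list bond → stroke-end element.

#1 |J1  (source Se1 imposes e)
#2 |J1  (Se2 fixes effort; stroke away)
#3 |J1  (C1: C, integral causality)
#0 |R1  (J1: last free bond brings flow in)

bond 0 stroke at R1
bond 1 stroke at J1
bond 2 stroke at J1
bond 3 stroke at J1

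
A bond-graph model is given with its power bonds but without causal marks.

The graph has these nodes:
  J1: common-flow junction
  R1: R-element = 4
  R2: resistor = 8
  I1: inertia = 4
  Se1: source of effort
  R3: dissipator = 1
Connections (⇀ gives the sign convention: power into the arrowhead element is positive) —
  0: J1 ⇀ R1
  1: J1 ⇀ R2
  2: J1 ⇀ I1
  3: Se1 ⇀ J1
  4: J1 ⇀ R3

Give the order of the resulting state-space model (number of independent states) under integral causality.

b3 →J1  (source Se1 imposes e)
b2 →I1  (I1: I, integral causality)
b0 →J1  (1-jn J1 has f-setter on 2)
b1 →J1  (1-jn J1 has f-setter on 2)
b4 →J1  (common-f at J1 fixed by 2)

1  (I1 all integral)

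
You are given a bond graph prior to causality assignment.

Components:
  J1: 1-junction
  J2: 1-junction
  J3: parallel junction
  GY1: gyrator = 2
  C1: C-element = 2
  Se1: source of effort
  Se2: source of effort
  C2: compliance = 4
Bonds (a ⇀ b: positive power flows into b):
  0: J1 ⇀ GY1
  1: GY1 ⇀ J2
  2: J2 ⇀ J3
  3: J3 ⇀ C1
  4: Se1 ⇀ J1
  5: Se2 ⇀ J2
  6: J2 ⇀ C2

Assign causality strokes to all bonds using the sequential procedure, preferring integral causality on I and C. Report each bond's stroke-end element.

β4 stroke→J1  (Se1 fixes effort; stroke away)
β5 stroke→J2  (Se2 (Se) sets effort on bond)
β0 stroke→GY1  (J1 needs exactly one f-in)
β1 stroke→GY1  (GY GY1: same side as bond 0)
β2 stroke→J2  (J2 flow already set via bond 1)
β6 stroke→J2  (common-f at J2 fixed by 1)
β3 stroke→J3  (only one effort-in slot at J3)

b0 stroke at GY1
b1 stroke at GY1
b2 stroke at J2
b3 stroke at J3
b4 stroke at J1
b5 stroke at J2
b6 stroke at J2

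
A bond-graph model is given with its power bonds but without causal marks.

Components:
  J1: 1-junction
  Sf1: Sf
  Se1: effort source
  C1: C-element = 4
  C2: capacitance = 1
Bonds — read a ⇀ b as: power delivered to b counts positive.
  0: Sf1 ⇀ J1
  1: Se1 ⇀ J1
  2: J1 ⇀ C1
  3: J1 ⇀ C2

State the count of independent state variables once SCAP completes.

bond 0 stroke→Sf1  (Sf1 (Sf) sets flow on bond)
bond 1 stroke→J1  (source Se1 imposes e)
bond 2 stroke→J1  (J1 flow already set via bond 0)
bond 3 stroke→J1  (common-f at J1 fixed by 0)

2  (C1, C2 all integral)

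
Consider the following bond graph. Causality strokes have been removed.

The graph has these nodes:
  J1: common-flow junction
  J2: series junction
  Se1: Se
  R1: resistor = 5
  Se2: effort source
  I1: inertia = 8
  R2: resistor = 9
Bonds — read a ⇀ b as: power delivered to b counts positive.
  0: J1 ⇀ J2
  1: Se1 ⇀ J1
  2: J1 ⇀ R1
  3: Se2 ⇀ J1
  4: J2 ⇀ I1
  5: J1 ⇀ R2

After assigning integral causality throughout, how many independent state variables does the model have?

1  (I1 all integral)

b1 stroke at J1  (Se1 (Se) sets effort on bond)
b3 stroke at J1  (Se2 fixes effort; stroke away)
b4 stroke at I1  (I1 integral (f out))
b0 stroke at J2  (common-f at J2 fixed by 4)
b2 stroke at J1  (1-jn J1 has f-setter on 0)
b5 stroke at J1  (J1 flow already set via bond 0)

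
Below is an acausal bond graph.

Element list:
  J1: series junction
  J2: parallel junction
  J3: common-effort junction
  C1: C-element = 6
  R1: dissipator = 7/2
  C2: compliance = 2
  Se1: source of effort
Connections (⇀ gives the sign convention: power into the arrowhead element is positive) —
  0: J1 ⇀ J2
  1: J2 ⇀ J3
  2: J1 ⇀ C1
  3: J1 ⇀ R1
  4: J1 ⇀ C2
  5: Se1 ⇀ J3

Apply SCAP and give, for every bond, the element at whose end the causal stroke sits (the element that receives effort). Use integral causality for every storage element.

#0 →J1
#1 →J2
#2 →J1
#3 →R1
#4 →J1
#5 →J3

bond 5 |J3  (Se1 (Se) sets effort on bond)
bond 1 |J2  (J3 effort already set via bond 5)
bond 0 |J1  (0-jn J2 has e-setter on 1)
bond 2 |J1  (C1 outputs effort q/C1)
bond 4 |J1  (C2 integral (e out))
bond 3 |R1  (J1: last free bond brings flow in)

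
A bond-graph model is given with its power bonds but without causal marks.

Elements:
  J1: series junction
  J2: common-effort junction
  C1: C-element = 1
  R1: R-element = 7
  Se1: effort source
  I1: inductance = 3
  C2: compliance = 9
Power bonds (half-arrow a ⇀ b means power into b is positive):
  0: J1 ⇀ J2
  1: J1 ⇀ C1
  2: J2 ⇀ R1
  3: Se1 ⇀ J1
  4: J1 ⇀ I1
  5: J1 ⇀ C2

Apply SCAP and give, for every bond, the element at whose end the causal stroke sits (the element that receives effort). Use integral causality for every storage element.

b0 →J1
b1 →J1
b2 →J2
b3 →J1
b4 →I1
b5 →J1

#3 |J1  (source Se1 imposes e)
#1 |J1  (C1 integral (e out))
#4 |I1  (prefer integral on I1)
#0 |J1  (common-f at J1 fixed by 4)
#5 |J1  (1-jn J1 has f-setter on 4)
#2 |J2  (closing 0-jn rule on J2)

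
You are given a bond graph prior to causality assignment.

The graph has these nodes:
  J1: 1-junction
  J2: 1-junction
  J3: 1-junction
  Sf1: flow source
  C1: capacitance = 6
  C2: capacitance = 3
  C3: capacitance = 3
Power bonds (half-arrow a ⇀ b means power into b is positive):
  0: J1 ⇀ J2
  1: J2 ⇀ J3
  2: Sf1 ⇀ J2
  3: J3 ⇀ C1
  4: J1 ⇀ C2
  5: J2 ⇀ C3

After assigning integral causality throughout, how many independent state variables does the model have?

3  (C1, C2, C3 all integral)

bond 2 →Sf1  (Sf1 (Sf) sets flow on bond)
bond 0 →J2  (1-jn J2 has f-setter on 2)
bond 1 →J2  (J2: bond 2 brought flow, rest push out)
bond 5 →J2  (J2: bond 2 brought flow, rest push out)
bond 3 →J3  (J3 flow already set via bond 1)
bond 4 →J1  (common-f at J1 fixed by 0)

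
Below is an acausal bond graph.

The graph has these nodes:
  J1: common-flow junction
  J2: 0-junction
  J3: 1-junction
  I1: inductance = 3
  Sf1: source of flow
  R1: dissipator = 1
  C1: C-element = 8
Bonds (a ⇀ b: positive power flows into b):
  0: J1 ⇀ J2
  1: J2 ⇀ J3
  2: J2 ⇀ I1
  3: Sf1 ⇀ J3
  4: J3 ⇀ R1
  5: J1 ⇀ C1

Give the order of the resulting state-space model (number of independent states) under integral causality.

#3 →Sf1  (Sf1 fixes flow; stroke at Sf1)
#1 →J3  (1-jn J3 has f-setter on 3)
#4 →J3  (1-jn J3 has f-setter on 3)
#2 →I1  (I1 integral (f out))
#0 →J2  (J2: last free bond brings effort in)
#5 →J1  (J1 flow already set via bond 0)

2  (C1, I1 all integral)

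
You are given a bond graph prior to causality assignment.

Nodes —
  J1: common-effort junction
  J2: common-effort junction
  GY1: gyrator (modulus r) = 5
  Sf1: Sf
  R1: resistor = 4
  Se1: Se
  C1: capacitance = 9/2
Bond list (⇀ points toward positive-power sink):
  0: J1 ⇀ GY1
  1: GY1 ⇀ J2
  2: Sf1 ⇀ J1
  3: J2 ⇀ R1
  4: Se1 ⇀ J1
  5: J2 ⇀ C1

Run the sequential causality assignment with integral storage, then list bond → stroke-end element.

bond 2 stroke at Sf1  (source Sf1 imposes f)
bond 4 stroke at J1  (source Se1 imposes e)
bond 0 stroke at GY1  (0-jn J1 has e-setter on 4)
bond 1 stroke at GY1  (GY GY1: same side as bond 0)
bond 5 stroke at J2  (C1: C, integral causality)
bond 3 stroke at R1  (J2: bond 5 brought effort, rest push out)

β0 |GY1
β1 |GY1
β2 |Sf1
β3 |R1
β4 |J1
β5 |J2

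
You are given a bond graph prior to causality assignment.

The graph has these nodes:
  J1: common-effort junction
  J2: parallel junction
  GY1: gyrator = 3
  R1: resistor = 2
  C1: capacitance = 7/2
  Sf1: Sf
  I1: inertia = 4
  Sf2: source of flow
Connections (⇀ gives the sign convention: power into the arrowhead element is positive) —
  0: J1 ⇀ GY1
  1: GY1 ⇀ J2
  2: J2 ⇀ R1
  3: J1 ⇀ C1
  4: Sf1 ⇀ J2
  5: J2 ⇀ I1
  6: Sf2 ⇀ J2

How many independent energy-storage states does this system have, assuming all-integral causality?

#4 stroke at Sf1  (Sf1 fixes flow; stroke at Sf1)
#6 stroke at Sf2  (Sf2 fixes flow; stroke at Sf2)
#3 stroke at J1  (C1: C, integral causality)
#0 stroke at GY1  (J1: bond 3 brought effort, rest push out)
#1 stroke at GY1  (through GY1, causality inverts; strokes same side of GY1)
#5 stroke at I1  (prefer integral on I1)
#2 stroke at J2  (closing 0-jn rule on J2)

2  (C1, I1 all integral)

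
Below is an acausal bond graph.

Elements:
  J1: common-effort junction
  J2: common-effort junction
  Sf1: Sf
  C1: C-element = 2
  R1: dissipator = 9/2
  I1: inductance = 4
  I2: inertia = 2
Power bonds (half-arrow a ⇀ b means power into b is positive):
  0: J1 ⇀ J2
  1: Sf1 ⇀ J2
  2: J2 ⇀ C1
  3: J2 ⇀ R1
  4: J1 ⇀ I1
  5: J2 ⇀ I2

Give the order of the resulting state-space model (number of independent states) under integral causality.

3  (C1, I1, I2 all integral)

#1 |Sf1  (Sf1 (Sf) sets flow on bond)
#2 |J2  (prefer integral on C1)
#0 |J1  (J2 effort already set via bond 2)
#3 |R1  (common-e at J2 fixed by 2)
#5 |I2  (J2 effort already set via bond 2)
#4 |I1  (common-e at J1 fixed by 0)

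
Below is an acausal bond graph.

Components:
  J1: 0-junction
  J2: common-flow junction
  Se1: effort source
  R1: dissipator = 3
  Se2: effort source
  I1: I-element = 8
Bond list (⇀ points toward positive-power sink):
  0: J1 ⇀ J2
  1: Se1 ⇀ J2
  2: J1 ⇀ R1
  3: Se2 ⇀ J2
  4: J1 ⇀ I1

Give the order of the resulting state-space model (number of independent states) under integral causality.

1  (I1 all integral)

#1 stroke at J2  (Se1: effort source, stroke at far end)
#3 stroke at J2  (Se2 (Se) sets effort on bond)
#0 stroke at J1  (J2 needs exactly one f-in)
#2 stroke at R1  (J1: bond 0 brought effort, rest push out)
#4 stroke at I1  (J1: bond 0 brought effort, rest push out)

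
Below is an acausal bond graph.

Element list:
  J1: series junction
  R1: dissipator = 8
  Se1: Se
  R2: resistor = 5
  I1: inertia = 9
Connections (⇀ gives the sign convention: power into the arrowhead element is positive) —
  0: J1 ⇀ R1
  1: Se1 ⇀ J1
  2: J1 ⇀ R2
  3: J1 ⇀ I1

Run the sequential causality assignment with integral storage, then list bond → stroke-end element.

#1 stroke→J1  (Se1: effort source, stroke at far end)
#3 stroke→I1  (I1: I, integral causality)
#0 stroke→J1  (J1: bond 3 brought flow, rest push out)
#2 stroke→J1  (1-jn J1 has f-setter on 3)

β0 →J1
β1 →J1
β2 →J1
β3 →I1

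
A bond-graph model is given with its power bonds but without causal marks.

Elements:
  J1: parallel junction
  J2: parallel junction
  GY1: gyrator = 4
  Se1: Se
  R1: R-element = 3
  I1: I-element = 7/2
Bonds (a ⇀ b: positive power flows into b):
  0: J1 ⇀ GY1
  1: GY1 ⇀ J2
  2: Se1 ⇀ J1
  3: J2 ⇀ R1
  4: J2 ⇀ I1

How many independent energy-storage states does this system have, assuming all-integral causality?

1  (I1 all integral)

b2 |J1  (Se1 (Se) sets effort on bond)
b0 |GY1  (common-e at J1 fixed by 2)
b1 |GY1  (GY GY1: same side as bond 0)
b4 |I1  (I1 outputs flow p/I1)
b3 |J2  (J2: last free bond brings effort in)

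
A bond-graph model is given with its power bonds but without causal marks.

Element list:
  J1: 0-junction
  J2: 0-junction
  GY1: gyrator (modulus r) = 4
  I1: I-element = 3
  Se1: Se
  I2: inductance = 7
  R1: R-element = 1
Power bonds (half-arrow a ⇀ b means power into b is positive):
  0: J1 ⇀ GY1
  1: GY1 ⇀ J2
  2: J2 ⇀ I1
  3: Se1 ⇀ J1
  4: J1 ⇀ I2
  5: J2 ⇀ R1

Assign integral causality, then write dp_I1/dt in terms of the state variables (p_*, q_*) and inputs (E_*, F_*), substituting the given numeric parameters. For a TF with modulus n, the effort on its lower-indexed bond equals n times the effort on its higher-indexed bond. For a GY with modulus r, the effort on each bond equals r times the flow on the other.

dp_I1/dt = E_Se1/4 - p_I1/3

b3 stroke at J1  (Se1 fixes effort; stroke away)
b0 stroke at GY1  (common-e at J1 fixed by 3)
b4 stroke at I2  (J1 effort already set via bond 3)
b1 stroke at GY1  (GY GY1: same side as bond 0)
b2 stroke at I1  (prefer integral on I1)
b5 stroke at J2  (only one effort-in slot at J2)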